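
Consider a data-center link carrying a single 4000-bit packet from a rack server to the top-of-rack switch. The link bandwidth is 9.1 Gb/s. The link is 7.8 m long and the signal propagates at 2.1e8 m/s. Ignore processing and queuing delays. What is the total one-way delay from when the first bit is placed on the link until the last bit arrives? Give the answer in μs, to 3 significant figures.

0.477 μs

Transmission delay = L/R = 4000 / 9100000000 = 0.43956 μs.
Propagation delay = d/s = 7.8 m / 210000000 m/s = 0.0371429 μs.
Total = 0.477 μs.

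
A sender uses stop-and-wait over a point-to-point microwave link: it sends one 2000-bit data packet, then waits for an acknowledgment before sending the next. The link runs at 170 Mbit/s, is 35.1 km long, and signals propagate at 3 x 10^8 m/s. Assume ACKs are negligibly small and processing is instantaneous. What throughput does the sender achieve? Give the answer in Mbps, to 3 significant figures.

8.14 Mbps

t_tx = L/R = 2000/170000000 = 1.17647e-05 s.
t_prop = 35100/300000000 = 0.000117 s; RTT = 0.000234 s.
Cycle = t_tx + RTT = 0.000245765 s.
Throughput = L / cycle = 2000 / 0.000245765 = 8.14 Mbps.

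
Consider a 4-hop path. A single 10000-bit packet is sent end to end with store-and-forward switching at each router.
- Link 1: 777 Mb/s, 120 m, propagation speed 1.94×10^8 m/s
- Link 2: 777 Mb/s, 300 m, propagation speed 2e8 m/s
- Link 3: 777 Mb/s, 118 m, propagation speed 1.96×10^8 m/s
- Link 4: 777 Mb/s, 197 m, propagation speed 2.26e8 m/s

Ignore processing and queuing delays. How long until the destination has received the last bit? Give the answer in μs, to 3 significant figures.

Transmission delay per hop = L/R = 10000/777000000 = 12.87 μs; 4 hops → 51.4801 μs.
Propagation delays (d/s per hop): 0.618557, 1.5, 0.602041, 0.871681 μs; sum = 3.59228 μs.
End-to-end = 55.1 μs.

55.1 μs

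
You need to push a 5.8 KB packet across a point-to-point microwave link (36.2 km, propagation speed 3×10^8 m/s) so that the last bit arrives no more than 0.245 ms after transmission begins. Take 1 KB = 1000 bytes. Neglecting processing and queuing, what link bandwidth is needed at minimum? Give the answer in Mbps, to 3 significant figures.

L = 46400 bits.
Propagation delay = 36200 / 300000000 = 0.120667 ms.
Transmission budget = 0.245 − 0.120667 = 0.124333 ms.
R ≥ L / t_tx = 46400 bits / 0.000124333 s = 373 Mbps.

373 Mbps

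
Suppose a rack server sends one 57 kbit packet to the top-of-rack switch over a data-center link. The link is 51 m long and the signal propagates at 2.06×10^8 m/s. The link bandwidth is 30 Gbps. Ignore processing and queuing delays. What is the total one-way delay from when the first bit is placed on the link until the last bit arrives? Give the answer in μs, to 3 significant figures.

2.15 μs

L = 57000 bits.
Transmission delay = L/R = 57000 / 30000000000 = 1.9 μs.
Propagation delay = d/s = 51 m / 206000000 m/s = 0.247573 μs.
Total = 2.15 μs.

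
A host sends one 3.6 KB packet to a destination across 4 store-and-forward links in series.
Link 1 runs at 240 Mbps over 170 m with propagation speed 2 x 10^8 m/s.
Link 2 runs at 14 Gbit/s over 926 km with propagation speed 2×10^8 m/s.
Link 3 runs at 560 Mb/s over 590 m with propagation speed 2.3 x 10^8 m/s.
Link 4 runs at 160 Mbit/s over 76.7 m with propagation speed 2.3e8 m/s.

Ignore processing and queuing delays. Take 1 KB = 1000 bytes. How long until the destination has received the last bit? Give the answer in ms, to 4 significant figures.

L = 28800 bits.
Transmission delays (L/R per hop): 0.12, 0.00205714, 0.0514286, 0.18 ms; sum = 0.353486 ms.
Propagation delays (d/s per hop): 0.00085, 4.63, 0.00256522, 0.000333478 ms; sum = 4.63375 ms.
End-to-end = 4.987 ms.

4.987 ms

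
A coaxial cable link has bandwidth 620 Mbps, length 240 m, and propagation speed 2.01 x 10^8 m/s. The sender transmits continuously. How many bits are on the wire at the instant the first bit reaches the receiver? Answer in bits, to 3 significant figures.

Propagation delay = 240 / 2.01e+08 = 1.19403e-06 s.
BDP = R × t_prop = 620000000 × 1.19403e-06 = 740.299 bits.

740 bits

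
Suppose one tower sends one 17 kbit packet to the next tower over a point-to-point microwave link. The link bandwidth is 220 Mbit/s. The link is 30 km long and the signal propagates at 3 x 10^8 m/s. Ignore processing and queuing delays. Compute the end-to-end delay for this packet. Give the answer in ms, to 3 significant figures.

0.177 ms

L = 17000 bits.
Transmission delay = L/R = 17000 / 220000000 = 0.0772727 ms.
Propagation delay = d/s = 30000 m / 300000000 m/s = 0.1 ms.
Total = 0.177 ms.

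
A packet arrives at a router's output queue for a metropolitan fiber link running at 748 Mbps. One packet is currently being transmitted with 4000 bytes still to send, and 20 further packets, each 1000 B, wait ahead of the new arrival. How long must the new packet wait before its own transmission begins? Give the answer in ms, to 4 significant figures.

0.2567 ms

Each queued packet: L/R = 8000/748000000 = 0.0106952 ms.
20 queued → 0.213904 ms.
Plus remaining 32000 bits of current packet: 0.0427807 ms.
Queuing delay = 0.2567 ms.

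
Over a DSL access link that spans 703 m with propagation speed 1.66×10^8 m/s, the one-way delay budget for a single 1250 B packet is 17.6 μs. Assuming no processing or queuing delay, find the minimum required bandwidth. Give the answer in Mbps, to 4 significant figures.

748.2 Mbps

L = 10000 bits.
Propagation delay = 703 / 166000000 = 4.23494 μs.
Transmission budget = 17.6 − 4.23494 = 13.3651 μs.
R ≥ L / t_tx = 10000 bits / 1.33651e-05 s = 748.2 Mbps.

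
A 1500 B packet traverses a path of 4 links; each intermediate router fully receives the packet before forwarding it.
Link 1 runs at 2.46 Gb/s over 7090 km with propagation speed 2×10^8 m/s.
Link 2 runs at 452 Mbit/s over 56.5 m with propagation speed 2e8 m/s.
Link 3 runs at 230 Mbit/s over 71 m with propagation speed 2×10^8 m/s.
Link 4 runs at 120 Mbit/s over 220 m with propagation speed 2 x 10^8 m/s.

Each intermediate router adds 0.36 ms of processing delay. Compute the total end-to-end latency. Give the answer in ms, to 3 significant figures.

L = 1500 × 8 = 12000 bits.
Transmission delays (L/R per hop): 0.00487805, 0.0265487, 0.0521739, 0.1 ms; sum = 0.183601 ms.
Propagation delays (d/s per hop): 35.45, 0.0002825, 0.000355, 0.0011 ms; sum = 35.4517 ms.
Processing at 3 router(s): 3 × 0.36 ms = 1.08 ms.
End-to-end = 36.7 ms.

36.7 ms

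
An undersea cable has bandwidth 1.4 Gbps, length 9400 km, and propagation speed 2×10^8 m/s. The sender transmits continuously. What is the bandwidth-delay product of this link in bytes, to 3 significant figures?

Propagation delay = 9400000 / 200000000 = 0.047 s.
BDP = R × t_prop = 1400000000 × 0.047 = 65800000 bits.
In bytes: 65800000/8 = 8230000 bytes.

8230000 bytes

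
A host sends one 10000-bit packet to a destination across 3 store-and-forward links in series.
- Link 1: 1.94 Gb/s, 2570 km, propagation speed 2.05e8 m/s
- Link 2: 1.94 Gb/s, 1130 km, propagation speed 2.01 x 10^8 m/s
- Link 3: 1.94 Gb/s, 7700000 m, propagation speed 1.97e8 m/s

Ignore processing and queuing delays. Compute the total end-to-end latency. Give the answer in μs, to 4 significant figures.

57260 μs

Transmission delay per hop = L/R = 10000/1940000000 = 5.15464 μs; 3 hops → 15.4639 μs.
Propagation delays (d/s per hop): 12536.6, 5621.89, 39086.3 μs; sum = 57244.8 μs.
End-to-end = 57260 μs.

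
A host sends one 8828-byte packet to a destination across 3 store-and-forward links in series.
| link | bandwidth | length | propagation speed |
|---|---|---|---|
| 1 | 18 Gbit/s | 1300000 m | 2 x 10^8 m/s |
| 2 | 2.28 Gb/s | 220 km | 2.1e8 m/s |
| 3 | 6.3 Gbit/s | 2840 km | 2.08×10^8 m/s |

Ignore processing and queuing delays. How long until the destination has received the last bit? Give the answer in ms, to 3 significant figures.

L = 8828 × 8 = 70624 bits.
Transmission delays (L/R per hop): 0.00392356, 0.0309754, 0.0112102 ms; sum = 0.0461092 ms.
Propagation delays (d/s per hop): 6.5, 1.04762, 13.6538 ms; sum = 21.2015 ms.
End-to-end = 21.2 ms.

21.2 ms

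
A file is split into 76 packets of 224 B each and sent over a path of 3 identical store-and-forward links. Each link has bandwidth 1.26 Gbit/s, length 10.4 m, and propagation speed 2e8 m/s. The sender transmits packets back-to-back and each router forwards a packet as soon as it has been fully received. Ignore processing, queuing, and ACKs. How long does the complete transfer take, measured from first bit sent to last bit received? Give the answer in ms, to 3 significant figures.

0.111 ms

Per-hop transmission t_tx = L/R = 1792/1260000000 = 0.00142222 ms.
Per-hop propagation t_prop = 10.4/200000000 = 5.2e-05 ms.
Pipeline fill: first packet needs 3·t_tx to clear all hops; remaining 75 packets each add one t_tx.
Total = (3+76-1)·t_tx + 3·t_prop = 78·0.00142222 + 3·5.2e-05 = 0.111 ms.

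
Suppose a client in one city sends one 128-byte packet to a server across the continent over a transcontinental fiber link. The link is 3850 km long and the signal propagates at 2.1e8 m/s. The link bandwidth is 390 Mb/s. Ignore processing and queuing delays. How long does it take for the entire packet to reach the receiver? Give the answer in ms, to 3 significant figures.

18.3 ms

L = 128 × 8 = 1024 bits.
Transmission delay = L/R = 1024 / 390000000 = 0.00262564 ms.
Propagation delay = d/s = 3850000 m / 210000000 m/s = 18.3333 ms.
Total = 18.3 ms.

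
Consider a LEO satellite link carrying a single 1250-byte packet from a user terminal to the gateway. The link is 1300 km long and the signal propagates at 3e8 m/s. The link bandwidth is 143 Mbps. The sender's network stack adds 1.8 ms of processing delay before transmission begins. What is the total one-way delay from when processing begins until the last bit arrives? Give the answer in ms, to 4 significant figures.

L = 1250 × 8 = 10000 bits.
Transmission delay = L/R = 10000 / 143000000 = 0.0699301 ms.
Propagation delay = d/s = 1300000 m / 300000000 m/s = 4.33333 ms.
Plus processing delay 1.8 ms = 1.8 ms.
Total = 6.203 ms.

6.203 ms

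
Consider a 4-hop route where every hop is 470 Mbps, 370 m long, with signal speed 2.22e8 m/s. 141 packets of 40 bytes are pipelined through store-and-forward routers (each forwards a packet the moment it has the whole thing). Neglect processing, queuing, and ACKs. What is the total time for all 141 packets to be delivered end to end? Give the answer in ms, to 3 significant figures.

Per-hop transmission t_tx = L/R = 320/470000000 = 0.000680851 ms.
Per-hop propagation t_prop = 370/2.22e+08 = 0.00166667 ms.
Pipeline fill: first packet needs 4·t_tx to clear all hops; remaining 140 packets each add one t_tx.
Total = (4+141-1)·t_tx + 4·t_prop = 144·0.000680851 + 4·0.00166667 = 0.105 ms.

0.105 ms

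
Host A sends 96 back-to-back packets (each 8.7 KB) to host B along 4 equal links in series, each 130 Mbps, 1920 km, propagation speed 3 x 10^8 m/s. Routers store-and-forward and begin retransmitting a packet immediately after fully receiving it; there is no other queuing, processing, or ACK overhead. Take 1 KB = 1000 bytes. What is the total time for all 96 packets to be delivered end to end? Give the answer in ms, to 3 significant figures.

78.6 ms

Per-hop transmission t_tx = L/R = 69600/130000000 = 0.535385 ms.
Per-hop propagation t_prop = 1920000/300000000 = 6.4 ms.
Pipeline fill: first packet needs 4·t_tx to clear all hops; remaining 95 packets each add one t_tx.
Total = (4+96-1)·t_tx + 4·t_prop = 99·0.535385 + 4·6.4 = 78.6 ms.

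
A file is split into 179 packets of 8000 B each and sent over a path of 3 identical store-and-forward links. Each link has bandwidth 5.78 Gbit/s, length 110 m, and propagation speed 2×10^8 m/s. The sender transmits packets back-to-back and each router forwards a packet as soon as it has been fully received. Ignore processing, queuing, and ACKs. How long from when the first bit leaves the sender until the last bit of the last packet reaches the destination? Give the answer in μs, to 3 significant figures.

2010 μs

Per-hop transmission t_tx = L/R = 64000/5780000000 = 11.0727 μs.
Per-hop propagation t_prop = 110/200000000 = 0.55 μs.
Pipeline fill: first packet needs 3·t_tx to clear all hops; remaining 178 packets each add one t_tx.
Total = (3+179-1)·t_tx + 3·t_prop = 181·11.0727 + 3·0.55 = 2010 μs.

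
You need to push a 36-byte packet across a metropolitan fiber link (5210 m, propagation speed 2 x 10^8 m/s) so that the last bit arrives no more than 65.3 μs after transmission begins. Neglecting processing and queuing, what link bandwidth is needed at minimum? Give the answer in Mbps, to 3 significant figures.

7.34 Mbps

L = 288 bits.
Propagation delay = 5210 / 200000000 = 26.05 μs.
Transmission budget = 65.3 − 26.05 = 39.25 μs.
R ≥ L / t_tx = 288 bits / 3.925e-05 s = 7.34 Mbps.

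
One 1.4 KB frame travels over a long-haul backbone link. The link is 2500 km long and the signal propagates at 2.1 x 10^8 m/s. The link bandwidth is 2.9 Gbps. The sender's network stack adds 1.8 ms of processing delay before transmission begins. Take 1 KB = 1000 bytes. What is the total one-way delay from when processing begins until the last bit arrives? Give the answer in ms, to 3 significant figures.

13.7 ms

L = 11200 bits.
Transmission delay = L/R = 11200 / 2900000000 = 0.00386207 ms.
Propagation delay = d/s = 2500000 m / 210000000 m/s = 11.9048 ms.
Plus processing delay 1.8 ms = 1.8 ms.
Total = 13.7 ms.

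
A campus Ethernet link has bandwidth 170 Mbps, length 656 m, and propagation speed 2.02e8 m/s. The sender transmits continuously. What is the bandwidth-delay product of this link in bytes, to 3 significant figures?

Propagation delay = 656 / 202000000 = 3.24752e-06 s.
BDP = R × t_prop = 170000000 × 3.24752e-06 = 552.079 bits.
In bytes: 552.079/8 = 69.0 bytes.

69.0 bytes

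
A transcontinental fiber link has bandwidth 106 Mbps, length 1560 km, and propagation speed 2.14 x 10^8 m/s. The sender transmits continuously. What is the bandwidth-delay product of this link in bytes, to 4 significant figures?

96590 bytes

Propagation delay = 1560000 / 214000000 = 0.00728972 s.
BDP = R × t_prop = 106000000 × 0.00728972 = 772710 bits.
In bytes: 772710/8 = 96590 bytes.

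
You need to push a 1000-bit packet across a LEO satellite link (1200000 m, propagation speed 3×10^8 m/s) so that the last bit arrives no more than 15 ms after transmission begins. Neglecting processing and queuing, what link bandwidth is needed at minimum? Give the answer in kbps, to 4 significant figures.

90.91 kbps

Propagation delay = 1200000 / 300000000 = 4 ms.
Transmission budget = 15 − 4 = 11 ms.
R ≥ L / t_tx = 1000 bits / 0.011 s = 90.91 kbps.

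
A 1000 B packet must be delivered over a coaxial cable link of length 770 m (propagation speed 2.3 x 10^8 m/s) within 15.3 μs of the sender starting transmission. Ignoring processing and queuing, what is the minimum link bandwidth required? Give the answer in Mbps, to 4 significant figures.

L = 8000 bits.
Propagation delay = 770 / 2.3e+08 = 3.34783 μs.
Transmission budget = 15.3 − 3.34783 = 11.9522 μs.
R ≥ L / t_tx = 8000 bits / 1.19522e-05 s = 669.3 Mbps.

669.3 Mbps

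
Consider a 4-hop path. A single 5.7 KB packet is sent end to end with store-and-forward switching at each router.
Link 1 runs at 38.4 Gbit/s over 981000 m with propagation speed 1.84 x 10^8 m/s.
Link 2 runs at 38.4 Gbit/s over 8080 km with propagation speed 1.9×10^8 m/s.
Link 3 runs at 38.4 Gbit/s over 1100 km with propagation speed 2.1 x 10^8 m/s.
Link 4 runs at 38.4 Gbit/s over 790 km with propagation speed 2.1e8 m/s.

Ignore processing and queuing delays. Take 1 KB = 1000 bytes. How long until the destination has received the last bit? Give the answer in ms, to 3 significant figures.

56.9 ms

L = 45600 bits.
Transmission delay per hop = L/R = 45600/38400000000 = 0.0011875 ms; 4 hops → 0.00475 ms.
Propagation delays (d/s per hop): 5.33152, 42.5263, 5.2381, 3.7619 ms; sum = 56.8578 ms.
End-to-end = 56.9 ms.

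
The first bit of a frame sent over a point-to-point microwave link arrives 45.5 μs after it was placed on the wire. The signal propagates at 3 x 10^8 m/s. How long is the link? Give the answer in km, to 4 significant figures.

13.65 km

d = s × t_prop = 300000000 × 4.55e-05 = 13.65 km.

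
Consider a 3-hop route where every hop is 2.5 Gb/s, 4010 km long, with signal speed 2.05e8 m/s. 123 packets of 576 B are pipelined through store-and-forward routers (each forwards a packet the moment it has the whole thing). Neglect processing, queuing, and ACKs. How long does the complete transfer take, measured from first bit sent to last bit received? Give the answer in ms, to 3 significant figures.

Per-hop transmission t_tx = L/R = 4608/2500000000 = 0.0018432 ms.
Per-hop propagation t_prop = 4010000/2.05e+08 = 19.561 ms.
Pipeline fill: first packet needs 3·t_tx to clear all hops; remaining 122 packets each add one t_tx.
Total = (3+123-1)·t_tx + 3·t_prop = 125·0.0018432 + 3·19.561 = 58.9 ms.

58.9 ms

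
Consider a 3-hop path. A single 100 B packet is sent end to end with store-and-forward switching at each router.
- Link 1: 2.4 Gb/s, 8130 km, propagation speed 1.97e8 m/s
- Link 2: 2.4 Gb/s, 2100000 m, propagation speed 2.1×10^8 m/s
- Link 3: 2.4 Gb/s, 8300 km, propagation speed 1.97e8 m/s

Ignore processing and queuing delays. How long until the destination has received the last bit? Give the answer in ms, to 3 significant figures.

L = 100 × 8 = 800 bits.
Transmission delay per hop = L/R = 800/2400000000 = 0.000333333 ms; 3 hops → 0.001 ms.
Propagation delays (d/s per hop): 41.269, 10, 42.132 ms; sum = 93.401 ms.
End-to-end = 93.4 ms.

93.4 ms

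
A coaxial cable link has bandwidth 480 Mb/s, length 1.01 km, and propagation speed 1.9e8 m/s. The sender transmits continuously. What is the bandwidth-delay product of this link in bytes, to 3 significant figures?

Propagation delay = 1010 / 190000000 = 5.31579e-06 s.
BDP = R × t_prop = 480000000 × 5.31579e-06 = 2551.58 bits.
In bytes: 2551.58/8 = 319 bytes.

319 bytes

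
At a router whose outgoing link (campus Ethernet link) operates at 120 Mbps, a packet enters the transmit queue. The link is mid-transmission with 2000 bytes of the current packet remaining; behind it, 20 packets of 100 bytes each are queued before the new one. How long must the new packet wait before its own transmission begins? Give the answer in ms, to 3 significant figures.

0.267 ms

Each queued packet: L/R = 800/120000000 = 0.00666667 ms.
20 queued → 0.133333 ms.
Plus remaining 16000 bits of current packet: 0.133333 ms.
Queuing delay = 0.267 ms.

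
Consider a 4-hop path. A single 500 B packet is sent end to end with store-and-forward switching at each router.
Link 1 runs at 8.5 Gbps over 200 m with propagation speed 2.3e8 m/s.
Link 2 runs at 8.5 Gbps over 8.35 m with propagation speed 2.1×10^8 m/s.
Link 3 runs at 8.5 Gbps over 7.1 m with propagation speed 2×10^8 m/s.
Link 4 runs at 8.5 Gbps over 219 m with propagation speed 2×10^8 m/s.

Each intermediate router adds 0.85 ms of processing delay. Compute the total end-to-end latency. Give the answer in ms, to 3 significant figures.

2.55 ms

L = 500 × 8 = 4000 bits.
Transmission delay per hop = L/R = 4000/8500000000 = 0.000470588 ms; 4 hops → 0.00188235 ms.
Propagation delays (d/s per hop): 0.000869565, 3.97619e-05, 3.55e-05, 0.001095 ms; sum = 0.00203983 ms.
Processing at 3 router(s): 3 × 0.85 ms = 2.55 ms.
End-to-end = 2.55 ms.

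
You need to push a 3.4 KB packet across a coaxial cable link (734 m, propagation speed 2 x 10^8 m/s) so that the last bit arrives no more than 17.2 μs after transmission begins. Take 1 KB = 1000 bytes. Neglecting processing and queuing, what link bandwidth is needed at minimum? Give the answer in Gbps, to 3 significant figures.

2.01 Gbps

L = 27200 bits.
Propagation delay = 734 / 200000000 = 3.67 μs.
Transmission budget = 17.2 − 3.67 = 13.53 μs.
R ≥ L / t_tx = 27200 bits / 1.353e-05 s = 2.01 Gbps.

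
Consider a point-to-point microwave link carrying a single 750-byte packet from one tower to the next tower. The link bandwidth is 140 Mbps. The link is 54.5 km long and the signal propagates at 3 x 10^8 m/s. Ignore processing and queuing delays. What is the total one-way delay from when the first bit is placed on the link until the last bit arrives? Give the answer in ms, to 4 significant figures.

0.2245 ms

L = 750 × 8 = 6000 bits.
Transmission delay = L/R = 6000 / 140000000 = 0.0428571 ms.
Propagation delay = d/s = 54500 m / 300000000 m/s = 0.181667 ms.
Total = 0.2245 ms.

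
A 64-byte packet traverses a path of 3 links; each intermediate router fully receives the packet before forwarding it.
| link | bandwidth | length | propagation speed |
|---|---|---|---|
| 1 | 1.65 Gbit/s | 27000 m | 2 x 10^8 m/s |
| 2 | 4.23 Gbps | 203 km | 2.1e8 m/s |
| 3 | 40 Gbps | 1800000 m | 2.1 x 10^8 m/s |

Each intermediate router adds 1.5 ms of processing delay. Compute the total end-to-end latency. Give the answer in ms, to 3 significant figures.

L = 64 × 8 = 512 bits.
Transmission delays (L/R per hop): 0.000310303, 0.00012104, 1.28e-05 ms; sum = 0.000444143 ms.
Propagation delays (d/s per hop): 0.135, 0.966667, 8.57143 ms; sum = 9.6731 ms.
Processing at 2 router(s): 2 × 1.5 ms = 3 ms.
End-to-end = 12.7 ms.

12.7 ms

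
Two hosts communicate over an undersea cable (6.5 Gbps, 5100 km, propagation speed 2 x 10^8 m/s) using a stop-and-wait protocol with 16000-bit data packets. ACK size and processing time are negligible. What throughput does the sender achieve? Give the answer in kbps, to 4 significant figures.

t_tx = L/R = 16000/6500000000 = 2.46154e-06 s.
t_prop = 5100000/200000000 = 0.0255 s; RTT = 0.051 s.
Cycle = t_tx + RTT = 0.0510025 s.
Throughput = L / cycle = 16000 / 0.0510025 = 313.7 kbps.

313.7 kbps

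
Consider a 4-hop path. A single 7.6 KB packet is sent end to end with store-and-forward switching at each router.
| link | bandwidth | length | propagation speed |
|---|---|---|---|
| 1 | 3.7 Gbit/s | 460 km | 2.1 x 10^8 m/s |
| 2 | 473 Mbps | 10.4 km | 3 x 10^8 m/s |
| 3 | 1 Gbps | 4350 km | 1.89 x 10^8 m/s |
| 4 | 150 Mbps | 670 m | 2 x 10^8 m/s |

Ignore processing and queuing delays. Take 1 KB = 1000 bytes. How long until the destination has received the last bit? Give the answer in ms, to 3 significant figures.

L = 60800 bits.
Transmission delays (L/R per hop): 0.0164324, 0.128541, 0.0608, 0.405333 ms; sum = 0.611107 ms.
Propagation delays (d/s per hop): 2.19048, 0.0346667, 23.0159, 0.00335 ms; sum = 25.2444 ms.
End-to-end = 25.9 ms.

25.9 ms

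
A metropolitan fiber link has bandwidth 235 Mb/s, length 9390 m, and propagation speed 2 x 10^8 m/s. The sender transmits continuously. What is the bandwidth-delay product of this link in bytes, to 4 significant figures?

1379 bytes

Propagation delay = 9390 / 200000000 = 4.695e-05 s.
BDP = R × t_prop = 235000000 × 4.695e-05 = 11033.3 bits.
In bytes: 11033.3/8 = 1379 bytes.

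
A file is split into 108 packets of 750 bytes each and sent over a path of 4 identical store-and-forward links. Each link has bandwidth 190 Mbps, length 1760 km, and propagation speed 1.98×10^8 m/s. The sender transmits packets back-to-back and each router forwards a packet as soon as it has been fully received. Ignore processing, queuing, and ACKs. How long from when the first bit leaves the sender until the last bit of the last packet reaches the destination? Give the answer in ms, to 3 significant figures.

39.1 ms

Per-hop transmission t_tx = L/R = 6000/190000000 = 0.0315789 ms.
Per-hop propagation t_prop = 1760000/198000000 = 8.88889 ms.
Pipeline fill: first packet needs 4·t_tx to clear all hops; remaining 107 packets each add one t_tx.
Total = (4+108-1)·t_tx + 4·t_prop = 111·0.0315789 + 4·8.88889 = 39.1 ms.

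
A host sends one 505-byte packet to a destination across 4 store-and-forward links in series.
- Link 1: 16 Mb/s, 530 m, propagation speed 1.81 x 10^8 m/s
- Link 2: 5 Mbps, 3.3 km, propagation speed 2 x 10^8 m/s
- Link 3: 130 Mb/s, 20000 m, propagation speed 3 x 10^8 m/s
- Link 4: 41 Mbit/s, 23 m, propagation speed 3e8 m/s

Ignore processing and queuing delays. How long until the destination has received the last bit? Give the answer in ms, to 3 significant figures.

1.28 ms

L = 505 × 8 = 4040 bits.
Transmission delays (L/R per hop): 0.2525, 0.808, 0.0310769, 0.0985366 ms; sum = 1.19011 ms.
Propagation delays (d/s per hop): 0.00292818, 0.0165, 0.0666667, 7.66667e-05 ms; sum = 0.0861715 ms.
End-to-end = 1.28 ms.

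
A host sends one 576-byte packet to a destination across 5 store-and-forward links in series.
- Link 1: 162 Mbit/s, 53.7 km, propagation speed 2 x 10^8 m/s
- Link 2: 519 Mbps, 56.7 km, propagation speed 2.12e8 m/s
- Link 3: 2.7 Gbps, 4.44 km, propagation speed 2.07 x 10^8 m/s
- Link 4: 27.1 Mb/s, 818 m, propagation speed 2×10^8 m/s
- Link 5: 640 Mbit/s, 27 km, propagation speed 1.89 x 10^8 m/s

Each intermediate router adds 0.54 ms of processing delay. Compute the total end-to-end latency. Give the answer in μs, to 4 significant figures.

L = 576 × 8 = 4608 bits.
Transmission delays (L/R per hop): 28.4444, 8.87861, 1.70667, 170.037, 7.2 μs; sum = 216.267 μs.
Propagation delays (d/s per hop): 268.5, 267.453, 21.4493, 4.09, 142.857 μs; sum = 704.349 μs.
Processing at 4 router(s): 4 × 0.54 ms = 2160 μs.
End-to-end = 3081 μs.

3081 μs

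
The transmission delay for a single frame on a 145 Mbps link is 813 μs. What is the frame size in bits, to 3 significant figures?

118000 bits

L = R × t_tx = 145000000 b/s × 0.000813 s = 117885 bits.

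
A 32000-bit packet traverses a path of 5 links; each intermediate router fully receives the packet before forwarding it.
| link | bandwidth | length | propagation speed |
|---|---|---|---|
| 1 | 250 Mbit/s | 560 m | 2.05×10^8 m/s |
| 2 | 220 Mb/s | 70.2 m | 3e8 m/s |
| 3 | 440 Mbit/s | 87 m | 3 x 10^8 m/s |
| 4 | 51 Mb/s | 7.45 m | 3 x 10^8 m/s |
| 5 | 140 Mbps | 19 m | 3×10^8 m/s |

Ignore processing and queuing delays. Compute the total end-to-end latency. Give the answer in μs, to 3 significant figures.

Transmission delays (L/R per hop): 128, 145.455, 72.7273, 627.451, 228.571 μs; sum = 1202.2 μs.
Propagation delays (d/s per hop): 2.73171, 0.234, 0.29, 0.0248333, 0.0633333 μs; sum = 3.34387 μs.
End-to-end = 1210 μs.

1210 μs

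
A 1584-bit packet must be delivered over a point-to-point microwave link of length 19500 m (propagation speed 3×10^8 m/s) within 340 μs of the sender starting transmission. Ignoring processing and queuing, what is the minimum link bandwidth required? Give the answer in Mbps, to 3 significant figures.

5.76 Mbps

Propagation delay = 19500 / 300000000 = 65 μs.
Transmission budget = 340 − 65 = 275 μs.
R ≥ L / t_tx = 1584 bits / 0.000275 s = 5.76 Mbps.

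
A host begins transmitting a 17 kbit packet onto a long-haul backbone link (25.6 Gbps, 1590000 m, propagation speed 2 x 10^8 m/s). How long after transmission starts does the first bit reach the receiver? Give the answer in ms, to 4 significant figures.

First bit experiences only propagation delay: d/s = 1590000/200000000 = 7.950 ms.

7.950 ms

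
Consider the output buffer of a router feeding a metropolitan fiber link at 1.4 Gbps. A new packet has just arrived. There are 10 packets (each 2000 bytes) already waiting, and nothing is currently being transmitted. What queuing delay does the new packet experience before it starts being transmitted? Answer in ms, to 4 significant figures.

Each queued packet: L/R = 16000/1400000000 = 0.0114286 ms.
10 queued → 0.114286 ms.
Queuing delay = 0.1143 ms.

0.1143 ms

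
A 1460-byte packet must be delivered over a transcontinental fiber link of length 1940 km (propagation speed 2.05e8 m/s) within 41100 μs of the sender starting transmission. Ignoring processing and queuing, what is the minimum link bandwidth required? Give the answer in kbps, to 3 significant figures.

L = 11680 bits.
Propagation delay = 1940000 / 2.05e+08 = 9463.41 μs.
Transmission budget = 41100 − 9463.41 = 31636.6 μs.
R ≥ L / t_tx = 11680 bits / 0.0316366 s = 369 kbps.

369 kbps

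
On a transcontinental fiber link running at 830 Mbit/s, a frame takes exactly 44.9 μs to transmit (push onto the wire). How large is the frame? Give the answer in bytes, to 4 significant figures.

4658 bytes

L = R × t_tx = 830000000 b/s × 4.49e-05 s = 37267 bits.
In bytes: 37267 / 8 = 4658 bytes.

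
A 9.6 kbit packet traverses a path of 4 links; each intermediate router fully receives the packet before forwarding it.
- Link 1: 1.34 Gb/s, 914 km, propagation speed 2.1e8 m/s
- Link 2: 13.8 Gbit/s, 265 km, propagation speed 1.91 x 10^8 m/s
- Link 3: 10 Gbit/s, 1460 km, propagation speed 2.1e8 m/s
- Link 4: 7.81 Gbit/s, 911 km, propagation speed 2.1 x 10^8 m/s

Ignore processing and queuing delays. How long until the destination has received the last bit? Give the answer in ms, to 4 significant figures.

17.04 ms

L = 9600 bits.
Transmission delays (L/R per hop): 0.00716418, 0.000695652, 0.00096, 0.00122919 ms; sum = 0.010049 ms.
Propagation delays (d/s per hop): 4.35238, 1.38743, 6.95238, 4.3381 ms; sum = 17.0303 ms.
End-to-end = 17.04 ms.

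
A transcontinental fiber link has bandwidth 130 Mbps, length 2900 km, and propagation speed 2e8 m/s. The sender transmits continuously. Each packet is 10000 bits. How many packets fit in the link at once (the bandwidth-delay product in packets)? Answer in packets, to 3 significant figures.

Propagation delay = 2900000 / 200000000 = 0.0145 s.
BDP = R × t_prop = 130000000 × 0.0145 = 1885000 bits.
In packets of 10000 bits: 189 packets.

189 packets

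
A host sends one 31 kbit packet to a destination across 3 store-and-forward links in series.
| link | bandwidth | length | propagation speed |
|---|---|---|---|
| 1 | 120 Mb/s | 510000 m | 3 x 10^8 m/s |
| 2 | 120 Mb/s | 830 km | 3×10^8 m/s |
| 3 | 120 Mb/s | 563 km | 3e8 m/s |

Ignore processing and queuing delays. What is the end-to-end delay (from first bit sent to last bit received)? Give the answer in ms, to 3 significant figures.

L = 31000 bits.
Transmission delay per hop = L/R = 31000/120000000 = 0.258333 ms; 3 hops → 0.775 ms.
Propagation delays (d/s per hop): 1.7, 2.76667, 1.87667 ms; sum = 6.34333 ms.
End-to-end = 7.12 ms.

7.12 ms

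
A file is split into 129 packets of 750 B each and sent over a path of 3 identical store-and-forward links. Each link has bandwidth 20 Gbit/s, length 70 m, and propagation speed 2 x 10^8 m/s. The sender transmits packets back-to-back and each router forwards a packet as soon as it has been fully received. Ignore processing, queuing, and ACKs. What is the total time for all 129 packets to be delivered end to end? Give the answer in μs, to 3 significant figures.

40.4 μs

Per-hop transmission t_tx = L/R = 6000/20000000000 = 0.3 μs.
Per-hop propagation t_prop = 70/200000000 = 0.35 μs.
Pipeline fill: first packet needs 3·t_tx to clear all hops; remaining 128 packets each add one t_tx.
Total = (3+129-1)·t_tx + 3·t_prop = 131·0.3 + 3·0.35 = 40.4 μs.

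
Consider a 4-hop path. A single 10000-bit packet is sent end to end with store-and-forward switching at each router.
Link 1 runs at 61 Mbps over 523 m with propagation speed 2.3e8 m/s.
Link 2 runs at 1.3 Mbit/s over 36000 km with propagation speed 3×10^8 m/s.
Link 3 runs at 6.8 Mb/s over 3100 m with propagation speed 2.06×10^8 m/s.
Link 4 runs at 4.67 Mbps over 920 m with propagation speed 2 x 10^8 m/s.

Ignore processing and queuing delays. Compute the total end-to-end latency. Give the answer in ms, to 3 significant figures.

Transmission delays (L/R per hop): 0.163934, 7.69231, 1.47059, 2.14133 ms; sum = 11.4682 ms.
Propagation delays (d/s per hop): 0.00227391, 120, 0.0150485, 0.0046 ms; sum = 120.022 ms.
End-to-end = 131 ms.

131 ms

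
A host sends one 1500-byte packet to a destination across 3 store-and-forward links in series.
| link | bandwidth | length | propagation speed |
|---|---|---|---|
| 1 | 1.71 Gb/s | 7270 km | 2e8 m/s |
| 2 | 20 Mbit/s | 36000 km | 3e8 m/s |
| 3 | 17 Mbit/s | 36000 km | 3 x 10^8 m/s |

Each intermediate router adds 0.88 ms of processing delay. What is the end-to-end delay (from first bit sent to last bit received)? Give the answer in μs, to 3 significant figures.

279000 μs

L = 1500 × 8 = 12000 bits.
Transmission delays (L/R per hop): 7.01754, 600, 705.882 μs; sum = 1312.9 μs.
Propagation delays (d/s per hop): 36350, 120000, 120000 μs; sum = 276350 μs.
Processing at 2 router(s): 2 × 0.88 ms = 1760 μs.
End-to-end = 279000 μs.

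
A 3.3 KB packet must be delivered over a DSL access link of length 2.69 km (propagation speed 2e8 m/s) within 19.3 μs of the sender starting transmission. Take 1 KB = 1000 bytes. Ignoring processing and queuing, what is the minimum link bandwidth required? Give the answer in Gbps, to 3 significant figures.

4.51 Gbps

L = 26400 bits.
Propagation delay = 2690 / 200000000 = 13.45 μs.
Transmission budget = 19.3 − 13.45 = 5.85 μs.
R ≥ L / t_tx = 26400 bits / 5.85e-06 s = 4.51 Gbps.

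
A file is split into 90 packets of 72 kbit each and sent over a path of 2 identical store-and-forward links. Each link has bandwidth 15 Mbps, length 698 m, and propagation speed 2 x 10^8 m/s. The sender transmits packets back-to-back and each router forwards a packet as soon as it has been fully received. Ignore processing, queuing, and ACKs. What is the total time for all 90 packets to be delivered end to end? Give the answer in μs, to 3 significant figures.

Per-hop transmission t_tx = L/R = 72000/15000000 = 4800 μs.
Per-hop propagation t_prop = 698/200000000 = 3.49 μs.
Pipeline fill: first packet needs 2·t_tx to clear all hops; remaining 89 packets each add one t_tx.
Total = (2+90-1)·t_tx + 2·t_prop = 91·4800 + 2·3.49 = 437000 μs.

437000 μs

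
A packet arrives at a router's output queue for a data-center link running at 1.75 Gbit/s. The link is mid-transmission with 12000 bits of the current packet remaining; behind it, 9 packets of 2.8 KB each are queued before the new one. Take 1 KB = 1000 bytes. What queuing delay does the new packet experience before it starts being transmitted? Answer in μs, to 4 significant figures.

122.1 μs

Each queued packet: L/R = 22400/1750000000 = 12.8 μs.
9 queued → 115.2 μs.
Plus remaining 12000 bits of current packet: 6.85714 μs.
Queuing delay = 122.1 μs.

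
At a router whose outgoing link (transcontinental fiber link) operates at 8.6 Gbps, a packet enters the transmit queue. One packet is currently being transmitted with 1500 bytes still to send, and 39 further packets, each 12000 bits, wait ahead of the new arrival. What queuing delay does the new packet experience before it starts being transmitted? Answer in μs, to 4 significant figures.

Each queued packet: L/R = 12000/8600000000 = 1.39535 μs.
39 queued → 54.4186 μs.
Plus remaining 12000 bits of current packet: 1.39535 μs.
Queuing delay = 55.81 μs.

55.81 μs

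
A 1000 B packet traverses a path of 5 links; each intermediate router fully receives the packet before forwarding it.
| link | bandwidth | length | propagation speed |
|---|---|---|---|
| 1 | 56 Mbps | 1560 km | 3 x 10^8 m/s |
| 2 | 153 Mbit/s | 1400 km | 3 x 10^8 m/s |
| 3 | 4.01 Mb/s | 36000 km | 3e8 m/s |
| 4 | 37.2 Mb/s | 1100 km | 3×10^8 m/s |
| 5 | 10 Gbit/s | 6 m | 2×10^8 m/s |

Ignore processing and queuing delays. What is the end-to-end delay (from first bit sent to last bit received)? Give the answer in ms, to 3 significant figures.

136 ms

L = 1000 × 8 = 8000 bits.
Transmission delays (L/R per hop): 0.142857, 0.0522876, 1.99501, 0.215054, 0.0008 ms; sum = 2.40601 ms.
Propagation delays (d/s per hop): 5.2, 4.66667, 120, 3.66667, 3e-05 ms; sum = 133.533 ms.
End-to-end = 136 ms.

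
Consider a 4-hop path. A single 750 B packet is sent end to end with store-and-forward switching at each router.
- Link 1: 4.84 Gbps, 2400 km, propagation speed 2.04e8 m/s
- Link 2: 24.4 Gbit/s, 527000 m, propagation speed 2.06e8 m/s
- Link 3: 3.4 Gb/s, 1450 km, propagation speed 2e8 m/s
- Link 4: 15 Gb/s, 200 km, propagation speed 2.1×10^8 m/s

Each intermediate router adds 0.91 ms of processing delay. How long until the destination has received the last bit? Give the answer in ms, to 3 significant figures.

25.3 ms

L = 750 × 8 = 6000 bits.
Transmission delays (L/R per hop): 0.00123967, 0.000245902, 0.00176471, 0.0004 ms; sum = 0.00365028 ms.
Propagation delays (d/s per hop): 11.7647, 2.55825, 7.25, 0.952381 ms; sum = 22.5253 ms.
Processing at 3 router(s): 3 × 0.91 ms = 2.73 ms.
End-to-end = 25.3 ms.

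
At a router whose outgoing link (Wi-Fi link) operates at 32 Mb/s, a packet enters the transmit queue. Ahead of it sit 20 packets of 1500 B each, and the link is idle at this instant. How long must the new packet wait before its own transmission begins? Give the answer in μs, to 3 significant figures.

Each queued packet: L/R = 12000/32000000 = 375 μs.
20 queued → 7500 μs.
Queuing delay = 7500 μs.

7500 μs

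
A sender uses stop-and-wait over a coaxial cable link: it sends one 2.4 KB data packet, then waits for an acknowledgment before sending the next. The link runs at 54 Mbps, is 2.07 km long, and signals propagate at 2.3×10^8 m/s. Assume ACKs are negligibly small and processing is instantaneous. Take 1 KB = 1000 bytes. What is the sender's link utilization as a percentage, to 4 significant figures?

95.18 %

t_tx = L/R = 19200/54000000 = 0.000355556 s.
t_prop = 2070/2.3e+08 = 9e-06 s; RTT = 1.8e-05 s.
Cycle = t_tx + RTT = 0.000373556 s.
Utilization = t_tx / cycle = 0.000355556/0.000373556 = 95.18 %.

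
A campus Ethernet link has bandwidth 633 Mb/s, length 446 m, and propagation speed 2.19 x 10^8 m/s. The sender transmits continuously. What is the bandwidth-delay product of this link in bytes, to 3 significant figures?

161 bytes

Propagation delay = 446 / 219000000 = 2.03653e-06 s.
BDP = R × t_prop = 633000000 × 2.03653e-06 = 1289.12 bits.
In bytes: 1289.12/8 = 161 bytes.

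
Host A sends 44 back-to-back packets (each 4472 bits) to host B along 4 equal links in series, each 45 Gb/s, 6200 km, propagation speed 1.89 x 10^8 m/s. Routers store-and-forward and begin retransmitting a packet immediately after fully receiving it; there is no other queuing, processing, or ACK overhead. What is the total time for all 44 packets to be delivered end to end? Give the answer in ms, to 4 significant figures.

131.2 ms

Per-hop transmission t_tx = L/R = 4472/45000000000 = 9.93778e-05 ms.
Per-hop propagation t_prop = 6200000/189000000 = 32.8042 ms.
Pipeline fill: first packet needs 4·t_tx to clear all hops; remaining 43 packets each add one t_tx.
Total = (4+44-1)·t_tx + 4·t_prop = 47·9.93778e-05 + 4·32.8042 = 131.2 ms.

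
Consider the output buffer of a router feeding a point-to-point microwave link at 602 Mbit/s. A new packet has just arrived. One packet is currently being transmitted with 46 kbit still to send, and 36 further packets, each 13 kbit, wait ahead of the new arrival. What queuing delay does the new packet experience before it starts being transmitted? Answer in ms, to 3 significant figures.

Each queued packet: L/R = 13000/602000000 = 0.0215947 ms.
36 queued → 0.777409 ms.
Plus remaining 46000 bits of current packet: 0.076412 ms.
Queuing delay = 0.854 ms.

0.854 ms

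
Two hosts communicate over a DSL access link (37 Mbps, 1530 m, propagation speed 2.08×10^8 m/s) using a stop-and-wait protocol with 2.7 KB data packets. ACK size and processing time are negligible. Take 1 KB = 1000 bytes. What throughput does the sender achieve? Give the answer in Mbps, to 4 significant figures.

36.09 Mbps

t_tx = L/R = 21600/37000000 = 0.000583784 s.
t_prop = 1530/208000000 = 7.35577e-06 s; RTT = 1.47115e-05 s.
Cycle = t_tx + RTT = 0.000598495 s.
Throughput = L / cycle = 21600 / 0.000598495 = 36.09 Mbps.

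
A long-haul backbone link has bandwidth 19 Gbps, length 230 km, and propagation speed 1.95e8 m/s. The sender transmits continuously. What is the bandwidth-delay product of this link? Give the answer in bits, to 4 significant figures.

Propagation delay = 230000 / 195000000 = 0.00117949 s.
BDP = R × t_prop = 19000000000 × 0.00117949 = 22410300 bits.

22410000 bits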